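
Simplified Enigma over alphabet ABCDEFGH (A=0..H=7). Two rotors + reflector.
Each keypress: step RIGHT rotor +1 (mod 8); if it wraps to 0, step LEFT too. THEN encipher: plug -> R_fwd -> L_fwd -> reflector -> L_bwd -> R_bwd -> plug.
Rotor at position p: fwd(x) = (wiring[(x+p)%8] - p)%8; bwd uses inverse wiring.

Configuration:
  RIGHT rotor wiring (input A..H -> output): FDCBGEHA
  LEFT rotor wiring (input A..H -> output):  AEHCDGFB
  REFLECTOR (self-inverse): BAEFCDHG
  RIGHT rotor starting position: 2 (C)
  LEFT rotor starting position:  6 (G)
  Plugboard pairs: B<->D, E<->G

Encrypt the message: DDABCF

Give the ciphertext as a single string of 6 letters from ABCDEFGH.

Char 1 ('D'): step: R->3, L=6; D->plug->B->R->D->L->G->refl->H->L'->A->R'->G->plug->E
Char 2 ('D'): step: R->4, L=6; D->plug->B->R->A->L->H->refl->G->L'->D->R'->C->plug->C
Char 3 ('A'): step: R->5, L=6; A->plug->A->R->H->L->A->refl->B->L'->E->R'->G->plug->E
Char 4 ('B'): step: R->6, L=6; B->plug->D->R->F->L->E->refl->C->L'->C->R'->B->plug->D
Char 5 ('C'): step: R->7, L=6; C->plug->C->R->E->L->B->refl->A->L'->H->R'->F->plug->F
Char 6 ('F'): step: R->0, L->7 (L advanced); F->plug->F->R->E->L->D->refl->F->L'->C->R'->C->plug->C

Answer: ECEDFC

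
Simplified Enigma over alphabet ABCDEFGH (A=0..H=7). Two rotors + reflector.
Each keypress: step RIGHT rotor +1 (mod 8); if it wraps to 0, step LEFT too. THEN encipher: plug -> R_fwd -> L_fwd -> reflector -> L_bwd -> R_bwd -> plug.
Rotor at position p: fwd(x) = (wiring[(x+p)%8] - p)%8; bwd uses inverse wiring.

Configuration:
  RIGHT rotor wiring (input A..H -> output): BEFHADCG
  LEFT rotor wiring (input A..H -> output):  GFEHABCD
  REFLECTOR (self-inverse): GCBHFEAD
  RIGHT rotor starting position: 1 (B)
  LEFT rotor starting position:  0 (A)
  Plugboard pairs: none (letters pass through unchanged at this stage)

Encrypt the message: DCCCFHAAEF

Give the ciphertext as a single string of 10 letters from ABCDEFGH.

Answer: HAEGGAFFGB

Derivation:
Char 1 ('D'): step: R->2, L=0; D->plug->D->R->B->L->F->refl->E->L'->C->R'->H->plug->H
Char 2 ('C'): step: R->3, L=0; C->plug->C->R->A->L->G->refl->A->L'->E->R'->A->plug->A
Char 3 ('C'): step: R->4, L=0; C->plug->C->R->G->L->C->refl->B->L'->F->R'->E->plug->E
Char 4 ('C'): step: R->5, L=0; C->plug->C->R->B->L->F->refl->E->L'->C->R'->G->plug->G
Char 5 ('F'): step: R->6, L=0; F->plug->F->R->B->L->F->refl->E->L'->C->R'->G->plug->G
Char 6 ('H'): step: R->7, L=0; H->plug->H->R->D->L->H->refl->D->L'->H->R'->A->plug->A
Char 7 ('A'): step: R->0, L->1 (L advanced); A->plug->A->R->B->L->D->refl->H->L'->D->R'->F->plug->F
Char 8 ('A'): step: R->1, L=1; A->plug->A->R->D->L->H->refl->D->L'->B->R'->F->plug->F
Char 9 ('E'): step: R->2, L=1; E->plug->E->R->A->L->E->refl->F->L'->H->R'->G->plug->G
Char 10 ('F'): step: R->3, L=1; F->plug->F->R->G->L->C->refl->B->L'->F->R'->B->plug->B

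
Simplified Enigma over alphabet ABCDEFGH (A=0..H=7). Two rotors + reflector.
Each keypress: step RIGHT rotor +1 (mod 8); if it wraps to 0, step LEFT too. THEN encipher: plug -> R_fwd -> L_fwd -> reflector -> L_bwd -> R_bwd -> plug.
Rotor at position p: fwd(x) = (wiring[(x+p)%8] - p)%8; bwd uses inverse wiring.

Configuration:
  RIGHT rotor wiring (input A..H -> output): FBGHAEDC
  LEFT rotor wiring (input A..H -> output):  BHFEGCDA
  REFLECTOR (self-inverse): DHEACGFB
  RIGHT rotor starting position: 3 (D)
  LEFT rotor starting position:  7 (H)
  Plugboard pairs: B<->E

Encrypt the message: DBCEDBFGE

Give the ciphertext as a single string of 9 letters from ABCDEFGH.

Answer: GHFCCEBBB

Derivation:
Char 1 ('D'): step: R->4, L=7; D->plug->D->R->G->L->D->refl->A->L'->C->R'->G->plug->G
Char 2 ('B'): step: R->5, L=7; B->plug->E->R->E->L->F->refl->G->L'->D->R'->H->plug->H
Char 3 ('C'): step: R->6, L=7; C->plug->C->R->H->L->E->refl->C->L'->B->R'->F->plug->F
Char 4 ('E'): step: R->7, L=7; E->plug->B->R->G->L->D->refl->A->L'->C->R'->C->plug->C
Char 5 ('D'): step: R->0, L->0 (L advanced); D->plug->D->R->H->L->A->refl->D->L'->G->R'->C->plug->C
Char 6 ('B'): step: R->1, L=0; B->plug->E->R->D->L->E->refl->C->L'->F->R'->B->plug->E
Char 7 ('F'): step: R->2, L=0; F->plug->F->R->A->L->B->refl->H->L'->B->R'->E->plug->B
Char 8 ('G'): step: R->3, L=0; G->plug->G->R->G->L->D->refl->A->L'->H->R'->E->plug->B
Char 9 ('E'): step: R->4, L=0; E->plug->B->R->A->L->B->refl->H->L'->B->R'->E->plug->B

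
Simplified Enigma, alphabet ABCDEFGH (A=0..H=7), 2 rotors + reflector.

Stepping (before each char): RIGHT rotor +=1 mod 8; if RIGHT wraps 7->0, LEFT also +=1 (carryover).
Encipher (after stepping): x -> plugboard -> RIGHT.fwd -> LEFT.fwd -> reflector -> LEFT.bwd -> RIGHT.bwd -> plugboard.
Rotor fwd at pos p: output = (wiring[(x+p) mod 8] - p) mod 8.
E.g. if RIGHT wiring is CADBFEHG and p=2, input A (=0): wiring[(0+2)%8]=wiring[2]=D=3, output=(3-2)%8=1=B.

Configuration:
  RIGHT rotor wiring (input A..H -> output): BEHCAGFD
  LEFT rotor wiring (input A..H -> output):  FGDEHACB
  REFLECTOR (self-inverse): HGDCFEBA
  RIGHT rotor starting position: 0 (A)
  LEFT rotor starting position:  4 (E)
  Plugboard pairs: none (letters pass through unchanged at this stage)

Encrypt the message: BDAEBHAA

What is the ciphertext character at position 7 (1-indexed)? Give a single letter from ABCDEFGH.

Char 1 ('B'): step: R->1, L=4; B->plug->B->R->G->L->H->refl->A->L'->H->R'->D->plug->D
Char 2 ('D'): step: R->2, L=4; D->plug->D->R->E->L->B->refl->G->L'->C->R'->H->plug->H
Char 3 ('A'): step: R->3, L=4; A->plug->A->R->H->L->A->refl->H->L'->G->R'->F->plug->F
Char 4 ('E'): step: R->4, L=4; E->plug->E->R->F->L->C->refl->D->L'->A->R'->F->plug->F
Char 5 ('B'): step: R->5, L=4; B->plug->B->R->A->L->D->refl->C->L'->F->R'->G->plug->G
Char 6 ('H'): step: R->6, L=4; H->plug->H->R->A->L->D->refl->C->L'->F->R'->B->plug->B
Char 7 ('A'): step: R->7, L=4; A->plug->A->R->E->L->B->refl->G->L'->C->R'->B->plug->B

B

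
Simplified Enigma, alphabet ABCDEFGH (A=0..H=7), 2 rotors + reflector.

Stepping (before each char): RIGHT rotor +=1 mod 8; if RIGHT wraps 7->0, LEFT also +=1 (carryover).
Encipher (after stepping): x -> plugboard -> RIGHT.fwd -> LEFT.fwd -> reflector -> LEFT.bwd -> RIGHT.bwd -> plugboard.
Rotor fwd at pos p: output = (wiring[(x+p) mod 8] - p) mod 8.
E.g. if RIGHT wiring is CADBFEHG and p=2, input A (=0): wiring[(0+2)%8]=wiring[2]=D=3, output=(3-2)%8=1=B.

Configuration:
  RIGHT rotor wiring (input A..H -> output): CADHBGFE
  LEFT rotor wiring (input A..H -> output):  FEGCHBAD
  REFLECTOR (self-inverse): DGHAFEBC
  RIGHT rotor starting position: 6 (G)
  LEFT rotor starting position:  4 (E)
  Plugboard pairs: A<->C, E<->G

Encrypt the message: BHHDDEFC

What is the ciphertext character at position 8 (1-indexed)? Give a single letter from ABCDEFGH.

Char 1 ('B'): step: R->7, L=4; B->plug->B->R->D->L->H->refl->C->L'->G->R'->H->plug->H
Char 2 ('H'): step: R->0, L->5 (L advanced); H->plug->H->R->E->L->H->refl->C->L'->H->R'->D->plug->D
Char 3 ('H'): step: R->1, L=5; H->plug->H->R->B->L->D->refl->A->L'->D->R'->G->plug->E
Char 4 ('D'): step: R->2, L=5; D->plug->D->R->E->L->H->refl->C->L'->H->R'->C->plug->A
Char 5 ('D'): step: R->3, L=5; D->plug->D->R->C->L->G->refl->B->L'->F->R'->G->plug->E
Char 6 ('E'): step: R->4, L=5; E->plug->G->R->H->L->C->refl->H->L'->E->R'->F->plug->F
Char 7 ('F'): step: R->5, L=5; F->plug->F->R->G->L->F->refl->E->L'->A->R'->B->plug->B
Char 8 ('C'): step: R->6, L=5; C->plug->A->R->H->L->C->refl->H->L'->E->R'->C->plug->A

A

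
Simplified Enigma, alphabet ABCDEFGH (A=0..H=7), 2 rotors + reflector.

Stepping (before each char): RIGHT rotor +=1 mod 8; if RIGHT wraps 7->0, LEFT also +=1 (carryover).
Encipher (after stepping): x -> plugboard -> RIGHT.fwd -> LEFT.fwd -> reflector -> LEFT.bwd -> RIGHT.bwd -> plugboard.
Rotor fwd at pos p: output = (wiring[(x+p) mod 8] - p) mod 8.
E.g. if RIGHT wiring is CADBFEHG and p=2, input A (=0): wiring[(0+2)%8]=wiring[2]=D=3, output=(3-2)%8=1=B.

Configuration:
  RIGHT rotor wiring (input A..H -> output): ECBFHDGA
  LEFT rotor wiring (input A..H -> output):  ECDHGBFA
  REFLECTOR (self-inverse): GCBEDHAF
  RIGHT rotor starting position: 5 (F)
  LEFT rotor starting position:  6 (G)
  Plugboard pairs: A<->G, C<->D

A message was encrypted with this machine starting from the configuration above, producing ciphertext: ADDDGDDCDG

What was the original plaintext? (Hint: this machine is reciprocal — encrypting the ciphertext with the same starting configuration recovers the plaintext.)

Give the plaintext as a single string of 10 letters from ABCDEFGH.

Answer: HHCAEHGFGB

Derivation:
Char 1 ('A'): step: R->6, L=6; A->plug->G->R->B->L->C->refl->B->L'->F->R'->H->plug->H
Char 2 ('D'): step: R->7, L=6; D->plug->C->R->D->L->E->refl->D->L'->H->R'->H->plug->H
Char 3 ('D'): step: R->0, L->7 (L advanced); D->plug->C->R->B->L->F->refl->H->L'->F->R'->D->plug->C
Char 4 ('D'): step: R->1, L=7; D->plug->C->R->E->L->A->refl->G->L'->H->R'->G->plug->A
Char 5 ('G'): step: R->2, L=7; G->plug->A->R->H->L->G->refl->A->L'->E->R'->E->plug->E
Char 6 ('D'): step: R->3, L=7; D->plug->C->R->A->L->B->refl->C->L'->G->R'->H->plug->H
Char 7 ('D'): step: R->4, L=7; D->plug->C->R->C->L->D->refl->E->L'->D->R'->A->plug->G
Char 8 ('C'): step: R->5, L=7; C->plug->D->R->H->L->G->refl->A->L'->E->R'->F->plug->F
Char 9 ('D'): step: R->6, L=7; D->plug->C->R->G->L->C->refl->B->L'->A->R'->A->plug->G
Char 10 ('G'): step: R->7, L=7; G->plug->A->R->B->L->F->refl->H->L'->F->R'->B->plug->B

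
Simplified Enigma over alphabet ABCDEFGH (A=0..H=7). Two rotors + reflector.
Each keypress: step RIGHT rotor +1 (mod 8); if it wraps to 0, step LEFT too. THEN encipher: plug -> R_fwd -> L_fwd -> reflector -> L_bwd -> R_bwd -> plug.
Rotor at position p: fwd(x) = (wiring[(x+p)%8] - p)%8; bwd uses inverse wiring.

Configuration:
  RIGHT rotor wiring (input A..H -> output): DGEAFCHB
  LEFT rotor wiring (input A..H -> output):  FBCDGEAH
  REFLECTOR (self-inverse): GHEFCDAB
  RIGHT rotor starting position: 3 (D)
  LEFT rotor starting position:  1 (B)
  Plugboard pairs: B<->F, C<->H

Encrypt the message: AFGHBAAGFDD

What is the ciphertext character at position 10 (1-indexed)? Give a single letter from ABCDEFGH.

Char 1 ('A'): step: R->4, L=1; A->plug->A->R->B->L->B->refl->H->L'->F->R'->D->plug->D
Char 2 ('F'): step: R->5, L=1; F->plug->B->R->C->L->C->refl->E->L'->H->R'->F->plug->B
Char 3 ('G'): step: R->6, L=1; G->plug->G->R->H->L->E->refl->C->L'->C->R'->F->plug->B
Char 4 ('H'): step: R->7, L=1; H->plug->C->R->H->L->E->refl->C->L'->C->R'->A->plug->A
Char 5 ('B'): step: R->0, L->2 (L advanced); B->plug->F->R->C->L->E->refl->C->L'->D->R'->A->plug->A
Char 6 ('A'): step: R->1, L=2; A->plug->A->R->F->L->F->refl->D->L'->G->R'->F->plug->B
Char 7 ('A'): step: R->2, L=2; A->plug->A->R->C->L->E->refl->C->L'->D->R'->C->plug->H
Char 8 ('G'): step: R->3, L=2; G->plug->G->R->D->L->C->refl->E->L'->C->R'->B->plug->F
Char 9 ('F'): step: R->4, L=2; F->plug->B->R->G->L->D->refl->F->L'->F->R'->D->plug->D
Char 10 ('D'): step: R->5, L=2; D->plug->D->R->G->L->D->refl->F->L'->F->R'->A->plug->A

A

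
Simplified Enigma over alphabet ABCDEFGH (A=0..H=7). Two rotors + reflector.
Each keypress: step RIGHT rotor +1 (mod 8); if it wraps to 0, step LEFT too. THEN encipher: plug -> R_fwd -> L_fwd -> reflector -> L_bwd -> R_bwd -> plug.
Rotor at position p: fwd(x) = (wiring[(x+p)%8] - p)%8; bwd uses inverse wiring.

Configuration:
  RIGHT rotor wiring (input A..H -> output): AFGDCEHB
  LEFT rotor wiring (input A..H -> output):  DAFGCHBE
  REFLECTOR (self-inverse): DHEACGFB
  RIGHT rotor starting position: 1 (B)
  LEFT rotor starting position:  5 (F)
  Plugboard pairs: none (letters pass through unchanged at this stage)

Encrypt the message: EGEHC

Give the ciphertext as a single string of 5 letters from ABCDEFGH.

Answer: AEDCH

Derivation:
Char 1 ('E'): step: R->2, L=5; E->plug->E->R->F->L->A->refl->D->L'->E->R'->A->plug->A
Char 2 ('G'): step: R->3, L=5; G->plug->G->R->C->L->H->refl->B->L'->G->R'->E->plug->E
Char 3 ('E'): step: R->4, L=5; E->plug->E->R->E->L->D->refl->A->L'->F->R'->D->plug->D
Char 4 ('H'): step: R->5, L=5; H->plug->H->R->F->L->A->refl->D->L'->E->R'->C->plug->C
Char 5 ('C'): step: R->6, L=5; C->plug->C->R->C->L->H->refl->B->L'->G->R'->H->plug->H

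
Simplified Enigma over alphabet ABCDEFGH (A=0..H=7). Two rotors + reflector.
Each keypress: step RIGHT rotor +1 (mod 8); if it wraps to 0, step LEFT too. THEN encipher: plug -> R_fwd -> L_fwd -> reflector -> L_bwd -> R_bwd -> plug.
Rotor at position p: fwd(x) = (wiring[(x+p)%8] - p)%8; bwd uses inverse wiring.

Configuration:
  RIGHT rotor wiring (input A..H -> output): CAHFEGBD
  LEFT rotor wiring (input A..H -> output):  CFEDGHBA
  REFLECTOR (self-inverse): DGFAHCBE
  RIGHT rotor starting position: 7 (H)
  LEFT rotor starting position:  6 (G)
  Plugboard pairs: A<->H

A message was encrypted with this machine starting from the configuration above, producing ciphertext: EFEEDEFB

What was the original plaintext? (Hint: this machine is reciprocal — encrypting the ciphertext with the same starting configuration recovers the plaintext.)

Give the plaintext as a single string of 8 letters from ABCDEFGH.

Char 1 ('E'): step: R->0, L->7 (L advanced); E->plug->E->R->E->L->E->refl->H->L'->F->R'->D->plug->D
Char 2 ('F'): step: R->1, L=7; F->plug->F->R->A->L->B->refl->G->L'->C->R'->G->plug->G
Char 3 ('E'): step: R->2, L=7; E->plug->E->R->H->L->C->refl->F->L'->D->R'->B->plug->B
Char 4 ('E'): step: R->3, L=7; E->plug->E->R->A->L->B->refl->G->L'->C->R'->A->plug->H
Char 5 ('D'): step: R->4, L=7; D->plug->D->R->H->L->C->refl->F->L'->D->R'->G->plug->G
Char 6 ('E'): step: R->5, L=7; E->plug->E->R->D->L->F->refl->C->L'->H->R'->H->plug->A
Char 7 ('F'): step: R->6, L=7; F->plug->F->R->H->L->C->refl->F->L'->D->R'->A->plug->H
Char 8 ('B'): step: R->7, L=7; B->plug->B->R->D->L->F->refl->C->L'->H->R'->G->plug->G

Answer: DGBHGAHG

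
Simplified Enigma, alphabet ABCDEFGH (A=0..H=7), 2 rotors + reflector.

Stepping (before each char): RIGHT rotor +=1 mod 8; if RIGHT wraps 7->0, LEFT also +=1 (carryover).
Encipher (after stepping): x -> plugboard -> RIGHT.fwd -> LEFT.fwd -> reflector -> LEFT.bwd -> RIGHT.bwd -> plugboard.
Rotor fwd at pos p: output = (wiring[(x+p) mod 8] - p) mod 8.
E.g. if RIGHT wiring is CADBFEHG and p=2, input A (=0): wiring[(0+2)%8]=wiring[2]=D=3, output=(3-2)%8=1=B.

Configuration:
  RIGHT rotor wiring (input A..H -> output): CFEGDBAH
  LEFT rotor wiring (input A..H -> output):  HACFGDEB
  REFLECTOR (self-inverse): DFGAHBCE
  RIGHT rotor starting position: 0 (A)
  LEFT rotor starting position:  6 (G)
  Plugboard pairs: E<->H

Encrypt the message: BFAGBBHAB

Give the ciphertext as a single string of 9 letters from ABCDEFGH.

Answer: HBBDHHGEE

Derivation:
Char 1 ('B'): step: R->1, L=6; B->plug->B->R->D->L->C->refl->G->L'->A->R'->E->plug->H
Char 2 ('F'): step: R->2, L=6; F->plug->F->R->F->L->H->refl->E->L'->E->R'->B->plug->B
Char 3 ('A'): step: R->3, L=6; A->plug->A->R->D->L->C->refl->G->L'->A->R'->B->plug->B
Char 4 ('G'): step: R->4, L=6; G->plug->G->R->A->L->G->refl->C->L'->D->R'->D->plug->D
Char 5 ('B'): step: R->5, L=6; B->plug->B->R->D->L->C->refl->G->L'->A->R'->E->plug->H
Char 6 ('B'): step: R->6, L=6; B->plug->B->R->B->L->D->refl->A->L'->G->R'->E->plug->H
Char 7 ('H'): step: R->7, L=6; H->plug->E->R->H->L->F->refl->B->L'->C->R'->G->plug->G
Char 8 ('A'): step: R->0, L->7 (L advanced); A->plug->A->R->C->L->B->refl->F->L'->H->R'->H->plug->E
Char 9 ('B'): step: R->1, L=7; B->plug->B->R->D->L->D->refl->A->L'->B->R'->H->plug->E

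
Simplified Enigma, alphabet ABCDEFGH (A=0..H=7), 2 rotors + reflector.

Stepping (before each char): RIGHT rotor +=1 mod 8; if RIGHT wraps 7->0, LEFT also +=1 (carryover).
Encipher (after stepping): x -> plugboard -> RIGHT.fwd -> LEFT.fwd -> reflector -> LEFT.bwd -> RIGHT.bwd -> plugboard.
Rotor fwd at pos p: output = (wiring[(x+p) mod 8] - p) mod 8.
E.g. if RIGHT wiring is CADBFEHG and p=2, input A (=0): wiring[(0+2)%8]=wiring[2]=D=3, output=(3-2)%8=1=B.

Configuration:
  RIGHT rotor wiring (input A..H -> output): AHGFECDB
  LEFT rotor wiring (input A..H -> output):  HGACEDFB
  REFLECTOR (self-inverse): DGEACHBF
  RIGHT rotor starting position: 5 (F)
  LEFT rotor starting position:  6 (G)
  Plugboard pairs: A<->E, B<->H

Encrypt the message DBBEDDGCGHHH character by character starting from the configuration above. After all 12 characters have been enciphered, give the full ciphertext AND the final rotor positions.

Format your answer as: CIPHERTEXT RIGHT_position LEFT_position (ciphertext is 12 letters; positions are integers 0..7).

Char 1 ('D'): step: R->6, L=6; D->plug->D->R->B->L->D->refl->A->L'->D->R'->B->plug->H
Char 2 ('B'): step: R->7, L=6; B->plug->H->R->E->L->C->refl->E->L'->F->R'->F->plug->F
Char 3 ('B'): step: R->0, L->7 (L advanced); B->plug->H->R->B->L->A->refl->D->L'->E->R'->E->plug->A
Char 4 ('E'): step: R->1, L=7; E->plug->A->R->G->L->E->refl->C->L'->A->R'->G->plug->G
Char 5 ('D'): step: R->2, L=7; D->plug->D->R->A->L->C->refl->E->L'->G->R'->G->plug->G
Char 6 ('D'): step: R->3, L=7; D->plug->D->R->A->L->C->refl->E->L'->G->R'->E->plug->A
Char 7 ('G'): step: R->4, L=7; G->plug->G->R->C->L->H->refl->F->L'->F->R'->D->plug->D
Char 8 ('C'): step: R->5, L=7; C->plug->C->R->E->L->D->refl->A->L'->B->R'->F->plug->F
Char 9 ('G'): step: R->6, L=7; G->plug->G->R->G->L->E->refl->C->L'->A->R'->E->plug->A
Char 10 ('H'): step: R->7, L=7; H->plug->B->R->B->L->A->refl->D->L'->E->R'->H->plug->B
Char 11 ('H'): step: R->0, L->0 (L advanced); H->plug->B->R->H->L->B->refl->G->L'->B->R'->H->plug->B
Char 12 ('H'): step: R->1, L=0; H->plug->B->R->F->L->D->refl->A->L'->C->R'->F->plug->F
Final: ciphertext=HFAGGADFABBF, RIGHT=1, LEFT=0

Answer: HFAGGADFABBF 1 0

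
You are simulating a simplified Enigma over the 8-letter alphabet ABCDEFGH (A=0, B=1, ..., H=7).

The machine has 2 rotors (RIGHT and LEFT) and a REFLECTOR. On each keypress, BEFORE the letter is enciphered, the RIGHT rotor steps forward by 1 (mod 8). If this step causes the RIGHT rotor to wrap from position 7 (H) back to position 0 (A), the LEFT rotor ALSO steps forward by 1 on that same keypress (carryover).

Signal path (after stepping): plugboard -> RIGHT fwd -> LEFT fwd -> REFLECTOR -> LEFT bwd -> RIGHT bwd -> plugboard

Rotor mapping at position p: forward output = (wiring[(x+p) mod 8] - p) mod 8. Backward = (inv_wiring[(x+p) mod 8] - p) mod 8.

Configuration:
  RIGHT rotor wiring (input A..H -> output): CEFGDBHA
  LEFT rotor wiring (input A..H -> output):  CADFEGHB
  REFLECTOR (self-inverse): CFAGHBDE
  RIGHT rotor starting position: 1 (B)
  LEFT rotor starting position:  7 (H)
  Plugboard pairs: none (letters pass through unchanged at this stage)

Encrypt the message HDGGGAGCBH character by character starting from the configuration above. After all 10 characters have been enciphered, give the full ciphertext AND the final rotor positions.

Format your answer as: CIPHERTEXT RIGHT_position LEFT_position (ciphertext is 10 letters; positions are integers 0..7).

Char 1 ('H'): step: R->2, L=7; H->plug->H->R->C->L->B->refl->F->L'->F->R'->E->plug->E
Char 2 ('D'): step: R->3, L=7; D->plug->D->R->E->L->G->refl->D->L'->B->R'->G->plug->G
Char 3 ('G'): step: R->4, L=7; G->plug->G->R->B->L->D->refl->G->L'->E->R'->D->plug->D
Char 4 ('G'): step: R->5, L=7; G->plug->G->R->B->L->D->refl->G->L'->E->R'->A->plug->A
Char 5 ('G'): step: R->6, L=7; G->plug->G->R->F->L->F->refl->B->L'->C->R'->B->plug->B
Char 6 ('A'): step: R->7, L=7; A->plug->A->R->B->L->D->refl->G->L'->E->R'->F->plug->F
Char 7 ('G'): step: R->0, L->0 (L advanced); G->plug->G->R->H->L->B->refl->F->L'->D->R'->E->plug->E
Char 8 ('C'): step: R->1, L=0; C->plug->C->R->F->L->G->refl->D->L'->C->R'->D->plug->D
Char 9 ('B'): step: R->2, L=0; B->plug->B->R->E->L->E->refl->H->L'->G->R'->F->plug->F
Char 10 ('H'): step: R->3, L=0; H->plug->H->R->C->L->D->refl->G->L'->F->R'->E->plug->E
Final: ciphertext=EGDABFEDFE, RIGHT=3, LEFT=0

Answer: EGDABFEDFE 3 0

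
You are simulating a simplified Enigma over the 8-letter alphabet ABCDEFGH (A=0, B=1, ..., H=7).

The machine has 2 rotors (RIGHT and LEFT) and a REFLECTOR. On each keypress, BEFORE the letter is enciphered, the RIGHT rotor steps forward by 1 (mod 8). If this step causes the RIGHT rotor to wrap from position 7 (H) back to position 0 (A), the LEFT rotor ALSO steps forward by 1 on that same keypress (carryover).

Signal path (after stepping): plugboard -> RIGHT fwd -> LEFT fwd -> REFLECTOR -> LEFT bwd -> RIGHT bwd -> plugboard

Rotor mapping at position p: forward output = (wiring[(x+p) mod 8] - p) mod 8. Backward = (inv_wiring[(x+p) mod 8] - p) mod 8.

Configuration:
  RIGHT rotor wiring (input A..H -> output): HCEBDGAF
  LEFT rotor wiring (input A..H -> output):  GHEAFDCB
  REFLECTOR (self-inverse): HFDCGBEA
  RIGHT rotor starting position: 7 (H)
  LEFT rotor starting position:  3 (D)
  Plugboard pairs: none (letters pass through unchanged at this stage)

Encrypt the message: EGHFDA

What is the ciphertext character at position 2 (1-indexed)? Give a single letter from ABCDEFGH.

Char 1 ('E'): step: R->0, L->4 (L advanced); E->plug->E->R->D->L->F->refl->B->L'->A->R'->G->plug->G
Char 2 ('G'): step: R->1, L=4; G->plug->G->R->E->L->C->refl->D->L'->F->R'->E->plug->E

E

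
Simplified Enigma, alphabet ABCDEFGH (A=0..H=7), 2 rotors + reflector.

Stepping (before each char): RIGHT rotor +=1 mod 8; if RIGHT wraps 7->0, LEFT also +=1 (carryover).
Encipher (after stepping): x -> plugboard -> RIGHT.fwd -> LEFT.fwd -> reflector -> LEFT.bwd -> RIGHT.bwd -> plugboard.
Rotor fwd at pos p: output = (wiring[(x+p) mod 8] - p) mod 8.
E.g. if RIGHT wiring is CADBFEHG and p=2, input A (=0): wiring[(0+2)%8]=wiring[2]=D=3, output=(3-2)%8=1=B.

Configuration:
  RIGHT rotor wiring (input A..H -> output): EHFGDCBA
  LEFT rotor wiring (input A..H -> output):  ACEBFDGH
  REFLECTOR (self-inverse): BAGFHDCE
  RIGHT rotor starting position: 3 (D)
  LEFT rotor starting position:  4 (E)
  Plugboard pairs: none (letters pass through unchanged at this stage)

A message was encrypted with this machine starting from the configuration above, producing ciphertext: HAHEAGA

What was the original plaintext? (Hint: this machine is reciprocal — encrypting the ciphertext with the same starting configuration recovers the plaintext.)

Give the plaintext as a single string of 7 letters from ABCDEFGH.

Char 1 ('H'): step: R->4, L=4; H->plug->H->R->C->L->C->refl->G->L'->F->R'->C->plug->C
Char 2 ('A'): step: R->5, L=4; A->plug->A->R->F->L->G->refl->C->L'->C->R'->E->plug->E
Char 3 ('H'): step: R->6, L=4; H->plug->H->R->E->L->E->refl->H->L'->B->R'->D->plug->D
Char 4 ('E'): step: R->7, L=4; E->plug->E->R->H->L->F->refl->D->L'->D->R'->G->plug->G
Char 5 ('A'): step: R->0, L->5 (L advanced); A->plug->A->R->E->L->F->refl->D->L'->D->R'->E->plug->E
Char 6 ('G'): step: R->1, L=5; G->plug->G->R->H->L->A->refl->B->L'->B->R'->E->plug->E
Char 7 ('A'): step: R->2, L=5; A->plug->A->R->D->L->D->refl->F->L'->E->R'->B->plug->B

Answer: CEDGEEB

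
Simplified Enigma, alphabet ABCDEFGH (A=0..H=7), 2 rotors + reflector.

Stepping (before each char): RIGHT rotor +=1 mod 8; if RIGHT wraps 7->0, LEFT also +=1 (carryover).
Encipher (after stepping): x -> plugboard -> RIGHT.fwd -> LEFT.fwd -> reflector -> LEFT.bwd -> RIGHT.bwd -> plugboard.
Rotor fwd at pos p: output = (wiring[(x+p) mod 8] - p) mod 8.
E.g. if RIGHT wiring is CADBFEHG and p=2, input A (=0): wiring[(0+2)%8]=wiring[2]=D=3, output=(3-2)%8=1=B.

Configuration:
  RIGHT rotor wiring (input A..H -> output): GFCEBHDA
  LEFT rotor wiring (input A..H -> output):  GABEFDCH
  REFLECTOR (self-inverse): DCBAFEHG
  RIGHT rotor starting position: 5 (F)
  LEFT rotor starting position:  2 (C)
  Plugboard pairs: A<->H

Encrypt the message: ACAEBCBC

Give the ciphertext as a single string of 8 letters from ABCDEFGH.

Answer: GEEHDBCG

Derivation:
Char 1 ('A'): step: R->6, L=2; A->plug->H->R->B->L->C->refl->B->L'->D->R'->G->plug->G
Char 2 ('C'): step: R->7, L=2; C->plug->C->R->G->L->E->refl->F->L'->F->R'->E->plug->E
Char 3 ('A'): step: R->0, L->3 (L advanced); A->plug->H->R->A->L->B->refl->C->L'->B->R'->E->plug->E
Char 4 ('E'): step: R->1, L=3; E->plug->E->R->G->L->F->refl->E->L'->E->R'->A->plug->H
Char 5 ('B'): step: R->2, L=3; B->plug->B->R->C->L->A->refl->D->L'->F->R'->D->plug->D
Char 6 ('C'): step: R->3, L=3; C->plug->C->R->E->L->E->refl->F->L'->G->R'->B->plug->B
Char 7 ('B'): step: R->4, L=3; B->plug->B->R->D->L->H->refl->G->L'->H->R'->C->plug->C
Char 8 ('C'): step: R->5, L=3; C->plug->C->R->D->L->H->refl->G->L'->H->R'->G->plug->G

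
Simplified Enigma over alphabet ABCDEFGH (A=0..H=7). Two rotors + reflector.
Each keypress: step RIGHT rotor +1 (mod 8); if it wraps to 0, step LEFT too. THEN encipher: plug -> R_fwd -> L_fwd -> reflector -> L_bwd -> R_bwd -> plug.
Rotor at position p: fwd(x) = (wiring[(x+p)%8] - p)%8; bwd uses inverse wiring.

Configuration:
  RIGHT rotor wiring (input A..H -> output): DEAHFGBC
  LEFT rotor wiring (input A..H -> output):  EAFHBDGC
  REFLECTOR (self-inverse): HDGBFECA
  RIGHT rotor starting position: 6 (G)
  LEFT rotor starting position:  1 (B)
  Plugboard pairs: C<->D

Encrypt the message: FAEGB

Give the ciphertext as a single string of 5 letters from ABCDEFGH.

Answer: GDHCH

Derivation:
Char 1 ('F'): step: R->7, L=1; F->plug->F->R->G->L->B->refl->D->L'->H->R'->G->plug->G
Char 2 ('A'): step: R->0, L->2 (L advanced); A->plug->A->R->D->L->B->refl->D->L'->A->R'->C->plug->D
Char 3 ('E'): step: R->1, L=2; E->plug->E->R->F->L->A->refl->H->L'->C->R'->H->plug->H
Char 4 ('G'): step: R->2, L=2; G->plug->G->R->B->L->F->refl->E->L'->E->R'->D->plug->C
Char 5 ('B'): step: R->3, L=2; B->plug->B->R->C->L->H->refl->A->L'->F->R'->H->plug->H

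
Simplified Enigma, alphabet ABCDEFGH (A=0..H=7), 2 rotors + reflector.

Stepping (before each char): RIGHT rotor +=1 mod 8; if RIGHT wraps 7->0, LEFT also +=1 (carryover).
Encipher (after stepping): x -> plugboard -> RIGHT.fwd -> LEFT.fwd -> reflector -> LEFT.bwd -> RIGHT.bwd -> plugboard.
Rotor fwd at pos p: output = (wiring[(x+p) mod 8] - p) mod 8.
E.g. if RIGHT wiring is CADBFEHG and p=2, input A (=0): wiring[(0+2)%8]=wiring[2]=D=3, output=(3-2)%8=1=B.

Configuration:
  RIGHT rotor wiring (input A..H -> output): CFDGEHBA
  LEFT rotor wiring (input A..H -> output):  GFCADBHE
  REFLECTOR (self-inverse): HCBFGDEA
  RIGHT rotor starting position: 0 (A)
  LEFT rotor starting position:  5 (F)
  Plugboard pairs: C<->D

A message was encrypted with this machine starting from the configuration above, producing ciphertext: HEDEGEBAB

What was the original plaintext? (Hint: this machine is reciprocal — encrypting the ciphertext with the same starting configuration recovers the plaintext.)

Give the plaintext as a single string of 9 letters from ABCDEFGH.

Char 1 ('H'): step: R->1, L=5; H->plug->H->R->B->L->C->refl->B->L'->D->R'->D->plug->C
Char 2 ('E'): step: R->2, L=5; E->plug->E->R->H->L->G->refl->E->L'->A->R'->G->plug->G
Char 3 ('D'): step: R->3, L=5; D->plug->C->R->E->L->A->refl->H->L'->C->R'->G->plug->G
Char 4 ('E'): step: R->4, L=5; E->plug->E->R->G->L->D->refl->F->L'->F->R'->C->plug->D
Char 5 ('G'): step: R->5, L=5; G->plug->G->R->B->L->C->refl->B->L'->D->R'->C->plug->D
Char 6 ('E'): step: R->6, L=5; E->plug->E->R->F->L->F->refl->D->L'->G->R'->G->plug->G
Char 7 ('B'): step: R->7, L=5; B->plug->B->R->D->L->B->refl->C->L'->B->R'->A->plug->A
Char 8 ('A'): step: R->0, L->6 (L advanced); A->plug->A->R->C->L->A->refl->H->L'->D->R'->C->plug->D
Char 9 ('B'): step: R->1, L=6; B->plug->B->R->C->L->A->refl->H->L'->D->R'->D->plug->C

Answer: CGGDDGADC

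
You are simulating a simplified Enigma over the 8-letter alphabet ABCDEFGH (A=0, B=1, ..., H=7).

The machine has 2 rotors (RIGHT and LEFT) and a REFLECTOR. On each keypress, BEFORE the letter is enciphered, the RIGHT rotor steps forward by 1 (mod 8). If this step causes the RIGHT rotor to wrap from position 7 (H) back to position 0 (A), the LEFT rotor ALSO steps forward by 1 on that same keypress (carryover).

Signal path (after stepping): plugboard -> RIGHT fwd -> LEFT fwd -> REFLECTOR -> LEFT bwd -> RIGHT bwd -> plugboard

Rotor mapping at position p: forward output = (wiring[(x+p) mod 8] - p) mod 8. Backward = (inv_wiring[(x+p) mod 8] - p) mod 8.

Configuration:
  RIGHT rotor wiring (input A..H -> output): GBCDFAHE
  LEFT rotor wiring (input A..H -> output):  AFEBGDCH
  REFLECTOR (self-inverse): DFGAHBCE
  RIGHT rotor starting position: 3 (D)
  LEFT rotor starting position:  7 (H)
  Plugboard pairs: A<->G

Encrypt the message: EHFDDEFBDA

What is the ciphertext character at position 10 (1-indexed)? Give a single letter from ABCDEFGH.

Char 1 ('E'): step: R->4, L=7; E->plug->E->R->C->L->G->refl->C->L'->E->R'->B->plug->B
Char 2 ('H'): step: R->5, L=7; H->plug->H->R->A->L->A->refl->D->L'->H->R'->C->plug->C
Char 3 ('F'): step: R->6, L=7; F->plug->F->R->F->L->H->refl->E->L'->G->R'->B->plug->B
Char 4 ('D'): step: R->7, L=7; D->plug->D->R->D->L->F->refl->B->L'->B->R'->G->plug->A
Char 5 ('D'): step: R->0, L->0 (L advanced); D->plug->D->R->D->L->B->refl->F->L'->B->R'->B->plug->B
Char 6 ('E'): step: R->1, L=0; E->plug->E->R->H->L->H->refl->E->L'->C->R'->C->plug->C
Char 7 ('F'): step: R->2, L=0; F->plug->F->R->C->L->E->refl->H->L'->H->R'->H->plug->H
Char 8 ('B'): step: R->3, L=0; B->plug->B->R->C->L->E->refl->H->L'->H->R'->H->plug->H
Char 9 ('D'): step: R->4, L=0; D->plug->D->R->A->L->A->refl->D->L'->F->R'->F->plug->F
Char 10 ('A'): step: R->5, L=0; A->plug->G->R->G->L->C->refl->G->L'->E->R'->E->plug->E

E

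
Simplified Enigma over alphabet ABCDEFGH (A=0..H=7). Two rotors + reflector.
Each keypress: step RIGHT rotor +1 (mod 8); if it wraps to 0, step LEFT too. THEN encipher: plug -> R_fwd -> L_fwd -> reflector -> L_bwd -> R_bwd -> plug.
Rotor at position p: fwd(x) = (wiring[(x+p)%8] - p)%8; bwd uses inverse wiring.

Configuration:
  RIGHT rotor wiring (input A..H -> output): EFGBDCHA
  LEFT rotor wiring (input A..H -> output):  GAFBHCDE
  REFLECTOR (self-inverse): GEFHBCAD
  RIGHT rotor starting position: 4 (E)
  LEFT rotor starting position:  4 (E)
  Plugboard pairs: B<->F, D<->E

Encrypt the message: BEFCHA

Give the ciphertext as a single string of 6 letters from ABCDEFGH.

Char 1 ('B'): step: R->5, L=4; B->plug->F->R->B->L->G->refl->A->L'->D->R'->C->plug->C
Char 2 ('E'): step: R->6, L=4; E->plug->D->R->H->L->F->refl->C->L'->E->R'->H->plug->H
Char 3 ('F'): step: R->7, L=4; F->plug->B->R->F->L->E->refl->B->L'->G->R'->C->plug->C
Char 4 ('C'): step: R->0, L->5 (L advanced); C->plug->C->R->G->L->E->refl->B->L'->D->R'->E->plug->D
Char 5 ('H'): step: R->1, L=5; H->plug->H->R->D->L->B->refl->E->L'->G->R'->F->plug->B
Char 6 ('A'): step: R->2, L=5; A->plug->A->R->E->L->D->refl->H->L'->C->R'->G->plug->G

Answer: CHCDBG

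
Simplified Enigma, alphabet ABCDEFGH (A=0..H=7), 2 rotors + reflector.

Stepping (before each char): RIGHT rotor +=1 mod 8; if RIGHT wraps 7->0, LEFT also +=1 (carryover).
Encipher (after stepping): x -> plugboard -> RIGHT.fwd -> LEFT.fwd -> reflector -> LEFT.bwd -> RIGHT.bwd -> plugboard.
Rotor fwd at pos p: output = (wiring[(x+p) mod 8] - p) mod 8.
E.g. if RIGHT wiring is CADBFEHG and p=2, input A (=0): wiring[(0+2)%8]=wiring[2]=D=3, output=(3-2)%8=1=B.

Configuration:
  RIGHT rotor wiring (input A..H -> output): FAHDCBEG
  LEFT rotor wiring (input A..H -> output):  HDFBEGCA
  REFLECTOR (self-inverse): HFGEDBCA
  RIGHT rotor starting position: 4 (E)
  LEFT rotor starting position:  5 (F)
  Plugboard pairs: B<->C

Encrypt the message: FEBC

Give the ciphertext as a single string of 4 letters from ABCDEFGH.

Char 1 ('F'): step: R->5, L=5; F->plug->F->R->C->L->D->refl->E->L'->G->R'->G->plug->G
Char 2 ('E'): step: R->6, L=5; E->plug->E->R->B->L->F->refl->B->L'->A->R'->B->plug->C
Char 3 ('B'): step: R->7, L=5; B->plug->C->R->B->L->F->refl->B->L'->A->R'->D->plug->D
Char 4 ('C'): step: R->0, L->6 (L advanced); C->plug->B->R->A->L->E->refl->D->L'->F->R'->A->plug->A

Answer: GCDA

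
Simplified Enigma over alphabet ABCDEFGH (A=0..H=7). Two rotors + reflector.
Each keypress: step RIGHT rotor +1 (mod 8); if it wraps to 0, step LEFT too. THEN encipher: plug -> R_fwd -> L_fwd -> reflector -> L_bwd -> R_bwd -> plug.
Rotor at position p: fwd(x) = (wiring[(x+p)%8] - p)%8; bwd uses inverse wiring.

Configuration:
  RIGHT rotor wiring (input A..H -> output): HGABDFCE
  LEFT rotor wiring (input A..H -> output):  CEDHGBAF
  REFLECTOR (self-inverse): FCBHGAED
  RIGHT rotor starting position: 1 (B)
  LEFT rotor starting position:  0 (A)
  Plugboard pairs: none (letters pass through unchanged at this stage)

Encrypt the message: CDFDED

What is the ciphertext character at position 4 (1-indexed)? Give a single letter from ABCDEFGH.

Char 1 ('C'): step: R->2, L=0; C->plug->C->R->B->L->E->refl->G->L'->E->R'->H->plug->H
Char 2 ('D'): step: R->3, L=0; D->plug->D->R->H->L->F->refl->A->L'->G->R'->A->plug->A
Char 3 ('F'): step: R->4, L=0; F->plug->F->R->C->L->D->refl->H->L'->D->R'->E->plug->E
Char 4 ('D'): step: R->5, L=0; D->plug->D->R->C->L->D->refl->H->L'->D->R'->F->plug->F

F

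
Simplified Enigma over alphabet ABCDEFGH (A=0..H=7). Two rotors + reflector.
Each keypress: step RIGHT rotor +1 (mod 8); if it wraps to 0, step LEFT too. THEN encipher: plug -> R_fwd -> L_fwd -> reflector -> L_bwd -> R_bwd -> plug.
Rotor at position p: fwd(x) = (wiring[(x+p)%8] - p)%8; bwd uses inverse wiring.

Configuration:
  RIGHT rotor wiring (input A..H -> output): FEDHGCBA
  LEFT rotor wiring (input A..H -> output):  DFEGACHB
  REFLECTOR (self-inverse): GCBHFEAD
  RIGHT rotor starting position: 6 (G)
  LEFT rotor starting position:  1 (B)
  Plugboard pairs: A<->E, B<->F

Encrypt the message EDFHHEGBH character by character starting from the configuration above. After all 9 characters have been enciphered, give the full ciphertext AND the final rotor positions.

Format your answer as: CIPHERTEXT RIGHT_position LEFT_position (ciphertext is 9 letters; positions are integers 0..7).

Char 1 ('E'): step: R->7, L=1; E->plug->A->R->B->L->D->refl->H->L'->D->R'->G->plug->G
Char 2 ('D'): step: R->0, L->2 (L advanced); D->plug->D->R->H->L->D->refl->H->L'->F->R'->A->plug->E
Char 3 ('F'): step: R->1, L=2; F->plug->B->R->C->L->G->refl->A->L'->D->R'->A->plug->E
Char 4 ('H'): step: R->2, L=2; H->plug->H->R->C->L->G->refl->A->L'->D->R'->G->plug->G
Char 5 ('H'): step: R->3, L=2; H->plug->H->R->A->L->C->refl->B->L'->G->R'->D->plug->D
Char 6 ('E'): step: R->4, L=2; E->plug->A->R->C->L->G->refl->A->L'->D->R'->H->plug->H
Char 7 ('G'): step: R->5, L=2; G->plug->G->R->C->L->G->refl->A->L'->D->R'->C->plug->C
Char 8 ('B'): step: R->6, L=2; B->plug->F->R->B->L->E->refl->F->L'->E->R'->H->plug->H
Char 9 ('H'): step: R->7, L=2; H->plug->H->R->C->L->G->refl->A->L'->D->R'->G->plug->G
Final: ciphertext=GEEGDHCHG, RIGHT=7, LEFT=2

Answer: GEEGDHCHG 7 2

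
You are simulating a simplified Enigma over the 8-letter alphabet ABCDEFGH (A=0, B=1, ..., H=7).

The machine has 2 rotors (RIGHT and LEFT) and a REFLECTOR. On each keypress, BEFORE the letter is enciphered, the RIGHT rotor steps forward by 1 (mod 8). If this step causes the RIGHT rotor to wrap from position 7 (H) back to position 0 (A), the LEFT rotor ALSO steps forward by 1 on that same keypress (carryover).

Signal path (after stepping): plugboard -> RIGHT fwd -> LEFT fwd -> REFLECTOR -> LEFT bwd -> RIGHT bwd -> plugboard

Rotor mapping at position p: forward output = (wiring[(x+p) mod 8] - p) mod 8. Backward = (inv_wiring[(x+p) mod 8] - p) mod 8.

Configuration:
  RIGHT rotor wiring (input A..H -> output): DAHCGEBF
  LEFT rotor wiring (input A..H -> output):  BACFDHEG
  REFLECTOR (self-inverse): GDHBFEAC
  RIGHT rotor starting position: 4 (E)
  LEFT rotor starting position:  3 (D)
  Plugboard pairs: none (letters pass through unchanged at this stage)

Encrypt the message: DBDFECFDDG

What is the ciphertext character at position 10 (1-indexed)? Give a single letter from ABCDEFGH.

Char 1 ('D'): step: R->5, L=3; D->plug->D->R->G->L->F->refl->E->L'->C->R'->F->plug->F
Char 2 ('B'): step: R->6, L=3; B->plug->B->R->H->L->H->refl->C->L'->A->R'->G->plug->G
Char 3 ('D'): step: R->7, L=3; D->plug->D->R->A->L->C->refl->H->L'->H->R'->F->plug->F
Char 4 ('F'): step: R->0, L->4 (L advanced); F->plug->F->R->E->L->F->refl->E->L'->F->R'->H->plug->H
Char 5 ('E'): step: R->1, L=4; E->plug->E->R->D->L->C->refl->H->L'->A->R'->F->plug->F
Char 6 ('C'): step: R->2, L=4; C->plug->C->R->E->L->F->refl->E->L'->F->R'->A->plug->A
Char 7 ('F'): step: R->3, L=4; F->plug->F->R->A->L->H->refl->C->L'->D->R'->B->plug->B
Char 8 ('D'): step: R->4, L=4; D->plug->D->R->B->L->D->refl->B->L'->H->R'->E->plug->E
Char 9 ('D'): step: R->5, L=4; D->plug->D->R->G->L->G->refl->A->L'->C->R'->F->plug->F
Char 10 ('G'): step: R->6, L=4; G->plug->G->R->A->L->H->refl->C->L'->D->R'->A->plug->A

A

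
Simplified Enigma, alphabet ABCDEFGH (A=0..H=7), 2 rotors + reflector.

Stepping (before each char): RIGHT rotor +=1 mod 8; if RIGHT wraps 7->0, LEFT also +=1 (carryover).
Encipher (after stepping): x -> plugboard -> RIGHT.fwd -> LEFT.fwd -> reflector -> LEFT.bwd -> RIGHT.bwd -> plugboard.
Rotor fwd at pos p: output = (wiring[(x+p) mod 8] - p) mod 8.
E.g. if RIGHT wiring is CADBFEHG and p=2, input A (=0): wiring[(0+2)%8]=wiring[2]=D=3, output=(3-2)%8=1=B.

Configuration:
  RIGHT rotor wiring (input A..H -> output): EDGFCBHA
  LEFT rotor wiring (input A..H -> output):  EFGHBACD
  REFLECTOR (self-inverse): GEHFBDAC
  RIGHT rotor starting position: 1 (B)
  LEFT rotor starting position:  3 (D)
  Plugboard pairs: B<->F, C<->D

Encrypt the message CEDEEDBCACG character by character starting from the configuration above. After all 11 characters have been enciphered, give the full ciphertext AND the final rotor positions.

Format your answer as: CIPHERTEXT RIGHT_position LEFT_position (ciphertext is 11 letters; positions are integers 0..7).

Char 1 ('C'): step: R->2, L=3; C->plug->D->R->H->L->D->refl->F->L'->C->R'->G->plug->G
Char 2 ('E'): step: R->3, L=3; E->plug->E->R->F->L->B->refl->E->L'->A->R'->G->plug->G
Char 3 ('D'): step: R->4, L=3; D->plug->C->R->D->L->H->refl->C->L'->G->R'->A->plug->A
Char 4 ('E'): step: R->5, L=3; E->plug->E->R->G->L->C->refl->H->L'->D->R'->C->plug->D
Char 5 ('E'): step: R->6, L=3; E->plug->E->R->A->L->E->refl->B->L'->F->R'->D->plug->C
Char 6 ('D'): step: R->7, L=3; D->plug->C->R->E->L->A->refl->G->L'->B->R'->A->plug->A
Char 7 ('B'): step: R->0, L->4 (L advanced); B->plug->F->R->B->L->E->refl->B->L'->F->R'->D->plug->C
Char 8 ('C'): step: R->1, L=4; C->plug->D->R->B->L->E->refl->B->L'->F->R'->B->plug->F
Char 9 ('A'): step: R->2, L=4; A->plug->A->R->E->L->A->refl->G->L'->C->R'->G->plug->G
Char 10 ('C'): step: R->3, L=4; C->plug->D->R->E->L->A->refl->G->L'->C->R'->A->plug->A
Char 11 ('G'): step: R->4, L=4; G->plug->G->R->C->L->G->refl->A->L'->E->R'->D->plug->C
Final: ciphertext=GGADCACFGAC, RIGHT=4, LEFT=4

Answer: GGADCACFGAC 4 4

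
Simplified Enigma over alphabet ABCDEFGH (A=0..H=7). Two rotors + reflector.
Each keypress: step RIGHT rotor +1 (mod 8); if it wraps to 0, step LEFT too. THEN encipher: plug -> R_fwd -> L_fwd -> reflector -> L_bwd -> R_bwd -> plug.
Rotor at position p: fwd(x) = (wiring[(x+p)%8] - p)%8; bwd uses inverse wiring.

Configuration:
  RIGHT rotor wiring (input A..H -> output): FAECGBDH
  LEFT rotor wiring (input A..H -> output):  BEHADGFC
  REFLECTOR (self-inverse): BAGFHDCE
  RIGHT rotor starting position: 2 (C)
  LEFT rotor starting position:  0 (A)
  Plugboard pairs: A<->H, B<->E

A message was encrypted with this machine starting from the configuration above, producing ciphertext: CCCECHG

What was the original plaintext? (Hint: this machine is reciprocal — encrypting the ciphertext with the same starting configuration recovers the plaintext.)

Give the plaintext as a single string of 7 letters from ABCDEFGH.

Answer: BEADGDH

Derivation:
Char 1 ('C'): step: R->3, L=0; C->plug->C->R->G->L->F->refl->D->L'->E->R'->E->plug->B
Char 2 ('C'): step: R->4, L=0; C->plug->C->R->H->L->C->refl->G->L'->F->R'->B->plug->E
Char 3 ('C'): step: R->5, L=0; C->plug->C->R->C->L->H->refl->E->L'->B->R'->H->plug->A
Char 4 ('E'): step: R->6, L=0; E->plug->B->R->B->L->E->refl->H->L'->C->R'->D->plug->D
Char 5 ('C'): step: R->7, L=0; C->plug->C->R->B->L->E->refl->H->L'->C->R'->G->plug->G
Char 6 ('H'): step: R->0, L->1 (L advanced); H->plug->A->R->F->L->E->refl->H->L'->C->R'->D->plug->D
Char 7 ('G'): step: R->1, L=1; G->plug->G->R->G->L->B->refl->A->L'->H->R'->A->plug->H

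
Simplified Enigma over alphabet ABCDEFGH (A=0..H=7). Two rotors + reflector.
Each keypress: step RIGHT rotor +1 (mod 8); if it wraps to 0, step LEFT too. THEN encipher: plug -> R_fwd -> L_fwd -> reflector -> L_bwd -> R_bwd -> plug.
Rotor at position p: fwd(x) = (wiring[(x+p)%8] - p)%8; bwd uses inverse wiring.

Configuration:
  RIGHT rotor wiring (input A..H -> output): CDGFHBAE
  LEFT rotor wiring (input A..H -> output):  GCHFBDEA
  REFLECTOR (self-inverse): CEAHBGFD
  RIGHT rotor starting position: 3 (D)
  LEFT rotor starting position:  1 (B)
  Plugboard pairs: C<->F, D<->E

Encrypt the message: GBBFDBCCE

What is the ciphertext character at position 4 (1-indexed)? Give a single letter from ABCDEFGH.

Char 1 ('G'): step: R->4, L=1; G->plug->G->R->C->L->E->refl->B->L'->A->R'->D->plug->E
Char 2 ('B'): step: R->5, L=1; B->plug->B->R->D->L->A->refl->C->L'->E->R'->A->plug->A
Char 3 ('B'): step: R->6, L=1; B->plug->B->R->G->L->H->refl->D->L'->F->R'->D->plug->E
Char 4 ('F'): step: R->7, L=1; F->plug->C->R->E->L->C->refl->A->L'->D->R'->B->plug->B

B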